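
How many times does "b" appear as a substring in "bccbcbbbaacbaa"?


Searching for "b" in "bccbcbbbaacbaa"
Scanning each position:
  Position 0: "b" => MATCH
  Position 1: "c" => no
  Position 2: "c" => no
  Position 3: "b" => MATCH
  Position 4: "c" => no
  Position 5: "b" => MATCH
  Position 6: "b" => MATCH
  Position 7: "b" => MATCH
  Position 8: "a" => no
  Position 9: "a" => no
  Position 10: "c" => no
  Position 11: "b" => MATCH
  Position 12: "a" => no
  Position 13: "a" => no
Total occurrences: 6

6


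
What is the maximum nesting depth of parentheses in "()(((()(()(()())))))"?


Input: "()(((()(()(()())))))"
Tracking depth:
  Position 0 '(': depth becomes 1
  Position 1 ')': depth becomes 0
  Position 2 '(': depth becomes 1
  Position 3 '(': depth becomes 2
  Position 4 '(': depth becomes 3
  Position 5 '(': depth becomes 4
  Position 6 ')': depth becomes 3
  Position 7 '(': depth becomes 4
  Position 8 '(': depth becomes 5
  Position 9 ')': depth becomes 4
  Position 10 '(': depth becomes 5
  Position 11 '(': depth becomes 6
  Position 12 ')': depth becomes 5
  Position 13 '(': depth becomes 6
  Position 14 ')': depth becomes 5
  Position 15 ')': depth becomes 4
  Position 16 ')': depth becomes 3
  Position 17 ')': depth becomes 2
  Position 18 ')': depth becomes 1
  Position 19 ')': depth becomes 0
Maximum depth reached: 6

6


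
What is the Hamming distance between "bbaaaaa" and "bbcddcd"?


Comparing "bbaaaaa" and "bbcddcd" position by position:
  Position 0: 'b' vs 'b' => same
  Position 1: 'b' vs 'b' => same
  Position 2: 'a' vs 'c' => differ
  Position 3: 'a' vs 'd' => differ
  Position 4: 'a' vs 'd' => differ
  Position 5: 'a' vs 'c' => differ
  Position 6: 'a' vs 'd' => differ
Total differences (Hamming distance): 5

5


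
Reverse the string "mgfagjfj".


Input: mgfagjfj
Reading characters right to left:
  Position 7: 'j'
  Position 6: 'f'
  Position 5: 'j'
  Position 4: 'g'
  Position 3: 'a'
  Position 2: 'f'
  Position 1: 'g'
  Position 0: 'm'
Reversed: jfjgafgm

jfjgafgm


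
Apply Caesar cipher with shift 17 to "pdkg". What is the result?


Caesar cipher: shift "pdkg" by 17
  'p' (pos 15) + 17 = pos 6 = 'g'
  'd' (pos 3) + 17 = pos 20 = 'u'
  'k' (pos 10) + 17 = pos 1 = 'b'
  'g' (pos 6) + 17 = pos 23 = 'x'
Result: gubx

gubx


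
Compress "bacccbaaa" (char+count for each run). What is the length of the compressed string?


Input: bacccbaaa
Runs:
  'b' x 1 => "b1"
  'a' x 1 => "a1"
  'c' x 3 => "c3"
  'b' x 1 => "b1"
  'a' x 3 => "a3"
Compressed: "b1a1c3b1a3"
Compressed length: 10

10


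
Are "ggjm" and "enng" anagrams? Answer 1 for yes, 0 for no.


Strings: "ggjm", "enng"
Sorted first:  ggjm
Sorted second: egnn
Differ at position 0: 'g' vs 'e' => not anagrams

0


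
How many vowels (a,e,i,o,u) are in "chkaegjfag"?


Input: chkaegjfag
Checking each character:
  'c' at position 0: consonant
  'h' at position 1: consonant
  'k' at position 2: consonant
  'a' at position 3: vowel (running total: 1)
  'e' at position 4: vowel (running total: 2)
  'g' at position 5: consonant
  'j' at position 6: consonant
  'f' at position 7: consonant
  'a' at position 8: vowel (running total: 3)
  'g' at position 9: consonant
Total vowels: 3

3


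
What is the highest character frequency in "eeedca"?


Input: eeedca
Character counts:
  'a': 1
  'c': 1
  'd': 1
  'e': 3
Maximum frequency: 3

3


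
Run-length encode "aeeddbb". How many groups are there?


Input: aeeddbb
Scanning for consecutive runs:
  Group 1: 'a' x 1 (positions 0-0)
  Group 2: 'e' x 2 (positions 1-2)
  Group 3: 'd' x 2 (positions 3-4)
  Group 4: 'b' x 2 (positions 5-6)
Total groups: 4

4


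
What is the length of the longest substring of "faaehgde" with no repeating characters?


Input: "faaehgde"
Sliding window (track last position of each char):
  Position 0 ('f'): window [0,0] length 1 -- new best
  Position 1 ('a'): window [0,1] length 2 -- new best
  Position 2 ('a'): repeat (last at 1), move window start to 2
  Position 2 ('a'): window [2,2] length 1
  Position 3 ('e'): window [2,3] length 2
  Position 4 ('h'): window [2,4] length 3 -- new best
  Position 5 ('g'): window [2,5] length 4 -- new best
  Position 6 ('d'): window [2,6] length 5 -- new best
  Position 7 ('e'): repeat (last at 3), move window start to 4
  Position 7 ('e'): window [4,7] length 4
Longest substring with no repeats: "aehgd" with length 5

5


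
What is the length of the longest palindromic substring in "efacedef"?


Input: "efacedef"
Checking substrings for palindromes:
  [4:7] "ede" (len 3) => palindrome
Longest palindromic substring: "ede" with length 3

3


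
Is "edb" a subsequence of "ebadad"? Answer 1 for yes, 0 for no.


Check if "edb" is a subsequence of "ebadad"
Greedy scan:
  Position 0 ('e'): matches sub[0] = 'e'
  Position 1 ('b'): no match needed
  Position 2 ('a'): no match needed
  Position 3 ('d'): matches sub[1] = 'd'
  Position 4 ('a'): no match needed
  Position 5 ('d'): no match needed
Only matched 2/3 characters => not a subsequence

0


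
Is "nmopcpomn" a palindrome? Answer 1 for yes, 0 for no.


Input: nmopcpomn
Reversed: nmopcpomn
  Compare pos 0 ('n') with pos 8 ('n'): match
  Compare pos 1 ('m') with pos 7 ('m'): match
  Compare pos 2 ('o') with pos 6 ('o'): match
  Compare pos 3 ('p') with pos 5 ('p'): match
Result: palindrome

1


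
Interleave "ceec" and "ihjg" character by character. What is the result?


Interleaving "ceec" and "ihjg":
  Position 0: 'c' from first, 'i' from second => "ci"
  Position 1: 'e' from first, 'h' from second => "eh"
  Position 2: 'e' from first, 'j' from second => "ej"
  Position 3: 'c' from first, 'g' from second => "cg"
Result: ciehejcg

ciehejcg


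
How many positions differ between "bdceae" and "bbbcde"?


Comparing "bdceae" and "bbbcde" position by position:
  Position 0: 'b' vs 'b' => same
  Position 1: 'd' vs 'b' => DIFFER
  Position 2: 'c' vs 'b' => DIFFER
  Position 3: 'e' vs 'c' => DIFFER
  Position 4: 'a' vs 'd' => DIFFER
  Position 5: 'e' vs 'e' => same
Positions that differ: 4

4


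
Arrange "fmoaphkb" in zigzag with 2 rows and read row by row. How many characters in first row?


Zigzag "fmoaphkb" into 2 rows:
Placing characters:
  'f' => row 0
  'm' => row 1
  'o' => row 0
  'a' => row 1
  'p' => row 0
  'h' => row 1
  'k' => row 0
  'b' => row 1
Rows:
  Row 0: "fopk"
  Row 1: "mahb"
First row length: 4

4


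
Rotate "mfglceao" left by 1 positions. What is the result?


Input: "mfglceao", rotate left by 1
First 1 characters: "m"
Remaining characters: "fglceao"
Concatenate remaining + first: "fglceao" + "m" = "fglceaom"

fglceaom


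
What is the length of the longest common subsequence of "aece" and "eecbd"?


LCS of "aece" and "eecbd"
DP table:
           e    e    c    b    d
      0    0    0    0    0    0
  a   0    0    0    0    0    0
  e   0    1    1    1    1    1
  c   0    1    1    2    2    2
  e   0    1    2    2    2    2
LCS length = dp[4][5] = 2

2


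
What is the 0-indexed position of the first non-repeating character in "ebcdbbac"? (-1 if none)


Input: ebcdbbac
Character frequencies:
  'a': 1
  'b': 3
  'c': 2
  'd': 1
  'e': 1
Scanning left to right for freq == 1:
  Position 0 ('e'): unique! => answer = 0

0


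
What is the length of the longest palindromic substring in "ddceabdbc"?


Input: "ddceabdbc"
Checking substrings for palindromes:
  [5:8] "bdb" (len 3) => palindrome
  [0:2] "dd" (len 2) => palindrome
Longest palindromic substring: "bdb" with length 3

3


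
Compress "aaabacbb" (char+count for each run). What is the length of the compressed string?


Input: aaabacbb
Runs:
  'a' x 3 => "a3"
  'b' x 1 => "b1"
  'a' x 1 => "a1"
  'c' x 1 => "c1"
  'b' x 2 => "b2"
Compressed: "a3b1a1c1b2"
Compressed length: 10

10


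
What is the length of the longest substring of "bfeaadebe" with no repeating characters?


Input: "bfeaadebe"
Sliding window (track last position of each char):
  Position 0 ('b'): window [0,0] length 1 -- new best
  Position 1 ('f'): window [0,1] length 2 -- new best
  Position 2 ('e'): window [0,2] length 3 -- new best
  Position 3 ('a'): window [0,3] length 4 -- new best
  Position 4 ('a'): repeat (last at 3), move window start to 4
  Position 4 ('a'): window [4,4] length 1
  Position 5 ('d'): window [4,5] length 2
  Position 6 ('e'): window [4,6] length 3
  Position 7 ('b'): window [4,7] length 4
  Position 8 ('e'): repeat (last at 6), move window start to 7
  Position 8 ('e'): window [7,8] length 2
Longest substring with no repeats: "bfea" with length 4

4


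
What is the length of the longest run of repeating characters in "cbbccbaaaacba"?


Input: "cbbccbaaaacba"
Scanning for longest run:
  Position 1 ('b'): new char, reset run to 1
  Position 2 ('b'): continues run of 'b', length=2
  Position 3 ('c'): new char, reset run to 1
  Position 4 ('c'): continues run of 'c', length=2
  Position 5 ('b'): new char, reset run to 1
  Position 6 ('a'): new char, reset run to 1
  Position 7 ('a'): continues run of 'a', length=2
  Position 8 ('a'): continues run of 'a', length=3
  Position 9 ('a'): continues run of 'a', length=4
  Position 10 ('c'): new char, reset run to 1
  Position 11 ('b'): new char, reset run to 1
  Position 12 ('a'): new char, reset run to 1
Longest run: 'a' with length 4

4


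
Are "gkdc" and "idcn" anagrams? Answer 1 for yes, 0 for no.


Strings: "gkdc", "idcn"
Sorted first:  cdgk
Sorted second: cdin
Differ at position 2: 'g' vs 'i' => not anagrams

0


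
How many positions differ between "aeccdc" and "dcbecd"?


Comparing "aeccdc" and "dcbecd" position by position:
  Position 0: 'a' vs 'd' => DIFFER
  Position 1: 'e' vs 'c' => DIFFER
  Position 2: 'c' vs 'b' => DIFFER
  Position 3: 'c' vs 'e' => DIFFER
  Position 4: 'd' vs 'c' => DIFFER
  Position 5: 'c' vs 'd' => DIFFER
Positions that differ: 6

6


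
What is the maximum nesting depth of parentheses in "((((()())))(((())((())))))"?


Input: "((((()())))(((())((())))))"
Tracking depth:
  Position 0 '(': depth becomes 1
  Position 1 '(': depth becomes 2
  Position 2 '(': depth becomes 3
  Position 3 '(': depth becomes 4
  Position 4 '(': depth becomes 5
  Position 5 ')': depth becomes 4
  Position 6 '(': depth becomes 5
  Position 7 ')': depth becomes 4
  Position 8 ')': depth becomes 3
  Position 9 ')': depth becomes 2
  Position 10 ')': depth becomes 1
  Position 11 '(': depth becomes 2
  Position 12 '(': depth becomes 3
  Position 13 '(': depth becomes 4
  Position 14 '(': depth becomes 5
  Position 15 ')': depth becomes 4
  Position 16 ')': depth becomes 3
  Position 17 '(': depth becomes 4
  Position 18 '(': depth becomes 5
  Position 19 '(': depth becomes 6
  Position 20 ')': depth becomes 5
  Position 21 ')': depth becomes 4
  Position 22 ')': depth becomes 3
  Position 23 ')': depth becomes 2
  Position 24 ')': depth becomes 1
  Position 25 ')': depth becomes 0
Maximum depth reached: 6

6


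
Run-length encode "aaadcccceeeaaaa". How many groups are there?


Input: aaadcccceeeaaaa
Scanning for consecutive runs:
  Group 1: 'a' x 3 (positions 0-2)
  Group 2: 'd' x 1 (positions 3-3)
  Group 3: 'c' x 4 (positions 4-7)
  Group 4: 'e' x 3 (positions 8-10)
  Group 5: 'a' x 4 (positions 11-14)
Total groups: 5

5


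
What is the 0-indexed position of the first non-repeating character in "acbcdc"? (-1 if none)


Input: acbcdc
Character frequencies:
  'a': 1
  'b': 1
  'c': 3
  'd': 1
Scanning left to right for freq == 1:
  Position 0 ('a'): unique! => answer = 0

0


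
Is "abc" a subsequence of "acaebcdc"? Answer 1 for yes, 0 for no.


Check if "abc" is a subsequence of "acaebcdc"
Greedy scan:
  Position 0 ('a'): matches sub[0] = 'a'
  Position 1 ('c'): no match needed
  Position 2 ('a'): no match needed
  Position 3 ('e'): no match needed
  Position 4 ('b'): matches sub[1] = 'b'
  Position 5 ('c'): matches sub[2] = 'c'
  Position 6 ('d'): no match needed
  Position 7 ('c'): no match needed
All 3 characters matched => is a subsequence

1


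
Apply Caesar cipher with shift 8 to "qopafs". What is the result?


Caesar cipher: shift "qopafs" by 8
  'q' (pos 16) + 8 = pos 24 = 'y'
  'o' (pos 14) + 8 = pos 22 = 'w'
  'p' (pos 15) + 8 = pos 23 = 'x'
  'a' (pos 0) + 8 = pos 8 = 'i'
  'f' (pos 5) + 8 = pos 13 = 'n'
  's' (pos 18) + 8 = pos 0 = 'a'
Result: ywxina

ywxina


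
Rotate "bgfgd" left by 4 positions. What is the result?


Input: "bgfgd", rotate left by 4
First 4 characters: "bgfg"
Remaining characters: "d"
Concatenate remaining + first: "d" + "bgfg" = "dbgfg"

dbgfg


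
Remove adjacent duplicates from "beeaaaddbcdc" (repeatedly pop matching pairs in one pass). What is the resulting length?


Input: beeaaaddbcdc
Stack-based adjacent duplicate removal:
  Read 'b': push. Stack: b
  Read 'e': push. Stack: be
  Read 'e': matches stack top 'e' => pop. Stack: b
  Read 'a': push. Stack: ba
  Read 'a': matches stack top 'a' => pop. Stack: b
  Read 'a': push. Stack: ba
  Read 'd': push. Stack: bad
  Read 'd': matches stack top 'd' => pop. Stack: ba
  Read 'b': push. Stack: bab
  Read 'c': push. Stack: babc
  Read 'd': push. Stack: babcd
  Read 'c': push. Stack: babcdc
Final stack: "babcdc" (length 6)

6


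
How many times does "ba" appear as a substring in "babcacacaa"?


Searching for "ba" in "babcacacaa"
Scanning each position:
  Position 0: "ba" => MATCH
  Position 1: "ab" => no
  Position 2: "bc" => no
  Position 3: "ca" => no
  Position 4: "ac" => no
  Position 5: "ca" => no
  Position 6: "ac" => no
  Position 7: "ca" => no
  Position 8: "aa" => no
Total occurrences: 1

1


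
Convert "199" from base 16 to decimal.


Input: "199" in base 16
Positional expansion:
  Digit '1' (value 1) x 16^2 = 256
  Digit '9' (value 9) x 16^1 = 144
  Digit '9' (value 9) x 16^0 = 9
Sum = 409

409


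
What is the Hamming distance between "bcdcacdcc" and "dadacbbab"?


Comparing "bcdcacdcc" and "dadacbbab" position by position:
  Position 0: 'b' vs 'd' => differ
  Position 1: 'c' vs 'a' => differ
  Position 2: 'd' vs 'd' => same
  Position 3: 'c' vs 'a' => differ
  Position 4: 'a' vs 'c' => differ
  Position 5: 'c' vs 'b' => differ
  Position 6: 'd' vs 'b' => differ
  Position 7: 'c' vs 'a' => differ
  Position 8: 'c' vs 'b' => differ
Total differences (Hamming distance): 8

8


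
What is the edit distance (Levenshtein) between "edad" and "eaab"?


Computing edit distance: "edad" -> "eaab"
DP table:
           e    a    a    b
      0    1    2    3    4
  e   1    0    1    2    3
  d   2    1    1    2    3
  a   3    2    1    1    2
  d   4    3    2    2    2
Edit distance = dp[4][4] = 2

2


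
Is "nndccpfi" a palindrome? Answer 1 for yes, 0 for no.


Input: nndccpfi
Reversed: ifpccdnn
  Compare pos 0 ('n') with pos 7 ('i'): MISMATCH
  Compare pos 1 ('n') with pos 6 ('f'): MISMATCH
  Compare pos 2 ('d') with pos 5 ('p'): MISMATCH
  Compare pos 3 ('c') with pos 4 ('c'): match
Result: not a palindrome

0


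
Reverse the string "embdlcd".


Input: embdlcd
Reading characters right to left:
  Position 6: 'd'
  Position 5: 'c'
  Position 4: 'l'
  Position 3: 'd'
  Position 2: 'b'
  Position 1: 'm'
  Position 0: 'e'
Reversed: dcldbme

dcldbme


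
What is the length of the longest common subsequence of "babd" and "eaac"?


LCS of "babd" and "eaac"
DP table:
           e    a    a    c
      0    0    0    0    0
  b   0    0    0    0    0
  a   0    0    1    1    1
  b   0    0    1    1    1
  d   0    0    1    1    1
LCS length = dp[4][4] = 1

1


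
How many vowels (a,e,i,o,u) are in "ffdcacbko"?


Input: ffdcacbko
Checking each character:
  'f' at position 0: consonant
  'f' at position 1: consonant
  'd' at position 2: consonant
  'c' at position 3: consonant
  'a' at position 4: vowel (running total: 1)
  'c' at position 5: consonant
  'b' at position 6: consonant
  'k' at position 7: consonant
  'o' at position 8: vowel (running total: 2)
Total vowels: 2

2


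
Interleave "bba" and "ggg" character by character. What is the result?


Interleaving "bba" and "ggg":
  Position 0: 'b' from first, 'g' from second => "bg"
  Position 1: 'b' from first, 'g' from second => "bg"
  Position 2: 'a' from first, 'g' from second => "ag"
Result: bgbgag

bgbgag


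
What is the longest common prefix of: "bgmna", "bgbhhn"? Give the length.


Words: bgmna, bgbhhn
  Position 0: all 'b' => match
  Position 1: all 'g' => match
  Position 2: ('m', 'b') => mismatch, stop
LCP = "bg" (length 2)

2


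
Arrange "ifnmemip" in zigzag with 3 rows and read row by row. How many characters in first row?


Zigzag "ifnmemip" into 3 rows:
Placing characters:
  'i' => row 0
  'f' => row 1
  'n' => row 2
  'm' => row 1
  'e' => row 0
  'm' => row 1
  'i' => row 2
  'p' => row 1
Rows:
  Row 0: "ie"
  Row 1: "fmmp"
  Row 2: "ni"
First row length: 2

2


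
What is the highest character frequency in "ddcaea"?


Input: ddcaea
Character counts:
  'a': 2
  'c': 1
  'd': 2
  'e': 1
Maximum frequency: 2

2


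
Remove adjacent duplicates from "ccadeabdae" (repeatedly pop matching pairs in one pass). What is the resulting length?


Input: ccadeabdae
Stack-based adjacent duplicate removal:
  Read 'c': push. Stack: c
  Read 'c': matches stack top 'c' => pop. Stack: (empty)
  Read 'a': push. Stack: a
  Read 'd': push. Stack: ad
  Read 'e': push. Stack: ade
  Read 'a': push. Stack: adea
  Read 'b': push. Stack: adeab
  Read 'd': push. Stack: adeabd
  Read 'a': push. Stack: adeabda
  Read 'e': push. Stack: adeabdae
Final stack: "adeabdae" (length 8)

8


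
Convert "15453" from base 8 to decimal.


Input: "15453" in base 8
Positional expansion:
  Digit '1' (value 1) x 8^4 = 4096
  Digit '5' (value 5) x 8^3 = 2560
  Digit '4' (value 4) x 8^2 = 256
  Digit '5' (value 5) x 8^1 = 40
  Digit '3' (value 3) x 8^0 = 3
Sum = 6955

6955


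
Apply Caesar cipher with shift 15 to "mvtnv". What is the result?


Caesar cipher: shift "mvtnv" by 15
  'm' (pos 12) + 15 = pos 1 = 'b'
  'v' (pos 21) + 15 = pos 10 = 'k'
  't' (pos 19) + 15 = pos 8 = 'i'
  'n' (pos 13) + 15 = pos 2 = 'c'
  'v' (pos 21) + 15 = pos 10 = 'k'
Result: bkick

bkick


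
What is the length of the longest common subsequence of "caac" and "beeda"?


LCS of "caac" and "beeda"
DP table:
           b    e    e    d    a
      0    0    0    0    0    0
  c   0    0    0    0    0    0
  a   0    0    0    0    0    1
  a   0    0    0    0    0    1
  c   0    0    0    0    0    1
LCS length = dp[4][5] = 1

1


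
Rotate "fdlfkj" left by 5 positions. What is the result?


Input: "fdlfkj", rotate left by 5
First 5 characters: "fdlfk"
Remaining characters: "j"
Concatenate remaining + first: "j" + "fdlfk" = "jfdlfk"

jfdlfk


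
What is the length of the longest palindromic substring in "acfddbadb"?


Input: "acfddbadb"
Checking substrings for palindromes:
  [3:5] "dd" (len 2) => palindrome
Longest palindromic substring: "dd" with length 2

2


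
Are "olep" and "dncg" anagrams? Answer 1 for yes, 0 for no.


Strings: "olep", "dncg"
Sorted first:  elop
Sorted second: cdgn
Differ at position 0: 'e' vs 'c' => not anagrams

0


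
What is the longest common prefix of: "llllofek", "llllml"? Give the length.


Words: llllofek, llllml
  Position 0: all 'l' => match
  Position 1: all 'l' => match
  Position 2: all 'l' => match
  Position 3: all 'l' => match
  Position 4: ('o', 'm') => mismatch, stop
LCP = "llll" (length 4)

4


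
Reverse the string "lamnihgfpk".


Input: lamnihgfpk
Reading characters right to left:
  Position 9: 'k'
  Position 8: 'p'
  Position 7: 'f'
  Position 6: 'g'
  Position 5: 'h'
  Position 4: 'i'
  Position 3: 'n'
  Position 2: 'm'
  Position 1: 'a'
  Position 0: 'l'
Reversed: kpfghinmal

kpfghinmal


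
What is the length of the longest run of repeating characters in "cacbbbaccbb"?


Input: "cacbbbaccbb"
Scanning for longest run:
  Position 1 ('a'): new char, reset run to 1
  Position 2 ('c'): new char, reset run to 1
  Position 3 ('b'): new char, reset run to 1
  Position 4 ('b'): continues run of 'b', length=2
  Position 5 ('b'): continues run of 'b', length=3
  Position 6 ('a'): new char, reset run to 1
  Position 7 ('c'): new char, reset run to 1
  Position 8 ('c'): continues run of 'c', length=2
  Position 9 ('b'): new char, reset run to 1
  Position 10 ('b'): continues run of 'b', length=2
Longest run: 'b' with length 3

3


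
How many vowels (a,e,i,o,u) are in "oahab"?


Input: oahab
Checking each character:
  'o' at position 0: vowel (running total: 1)
  'a' at position 1: vowel (running total: 2)
  'h' at position 2: consonant
  'a' at position 3: vowel (running total: 3)
  'b' at position 4: consonant
Total vowels: 3

3


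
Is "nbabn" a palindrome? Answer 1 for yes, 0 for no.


Input: nbabn
Reversed: nbabn
  Compare pos 0 ('n') with pos 4 ('n'): match
  Compare pos 1 ('b') with pos 3 ('b'): match
Result: palindrome

1


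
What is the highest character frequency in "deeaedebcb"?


Input: deeaedebcb
Character counts:
  'a': 1
  'b': 2
  'c': 1
  'd': 2
  'e': 4
Maximum frequency: 4

4


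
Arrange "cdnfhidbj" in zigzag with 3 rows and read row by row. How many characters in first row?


Zigzag "cdnfhidbj" into 3 rows:
Placing characters:
  'c' => row 0
  'd' => row 1
  'n' => row 2
  'f' => row 1
  'h' => row 0
  'i' => row 1
  'd' => row 2
  'b' => row 1
  'j' => row 0
Rows:
  Row 0: "chj"
  Row 1: "dfib"
  Row 2: "nd"
First row length: 3

3


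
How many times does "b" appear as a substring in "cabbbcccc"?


Searching for "b" in "cabbbcccc"
Scanning each position:
  Position 0: "c" => no
  Position 1: "a" => no
  Position 2: "b" => MATCH
  Position 3: "b" => MATCH
  Position 4: "b" => MATCH
  Position 5: "c" => no
  Position 6: "c" => no
  Position 7: "c" => no
  Position 8: "c" => no
Total occurrences: 3

3


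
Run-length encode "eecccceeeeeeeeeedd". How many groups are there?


Input: eecccceeeeeeeeeedd
Scanning for consecutive runs:
  Group 1: 'e' x 2 (positions 0-1)
  Group 2: 'c' x 4 (positions 2-5)
  Group 3: 'e' x 10 (positions 6-15)
  Group 4: 'd' x 2 (positions 16-17)
Total groups: 4

4


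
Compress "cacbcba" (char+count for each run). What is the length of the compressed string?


Input: cacbcba
Runs:
  'c' x 1 => "c1"
  'a' x 1 => "a1"
  'c' x 1 => "c1"
  'b' x 1 => "b1"
  'c' x 1 => "c1"
  'b' x 1 => "b1"
  'a' x 1 => "a1"
Compressed: "c1a1c1b1c1b1a1"
Compressed length: 14

14


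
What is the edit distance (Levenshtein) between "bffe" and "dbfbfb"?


Computing edit distance: "bffe" -> "dbfbfb"
DP table:
           d    b    f    b    f    b
      0    1    2    3    4    5    6
  b   1    1    1    2    3    4    5
  f   2    2    2    1    2    3    4
  f   3    3    3    2    2    2    3
  e   4    4    4    3    3    3    3
Edit distance = dp[4][6] = 3

3


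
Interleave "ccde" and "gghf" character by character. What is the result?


Interleaving "ccde" and "gghf":
  Position 0: 'c' from first, 'g' from second => "cg"
  Position 1: 'c' from first, 'g' from second => "cg"
  Position 2: 'd' from first, 'h' from second => "dh"
  Position 3: 'e' from first, 'f' from second => "ef"
Result: cgcgdhef

cgcgdhef


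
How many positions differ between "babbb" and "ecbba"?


Comparing "babbb" and "ecbba" position by position:
  Position 0: 'b' vs 'e' => DIFFER
  Position 1: 'a' vs 'c' => DIFFER
  Position 2: 'b' vs 'b' => same
  Position 3: 'b' vs 'b' => same
  Position 4: 'b' vs 'a' => DIFFER
Positions that differ: 3

3


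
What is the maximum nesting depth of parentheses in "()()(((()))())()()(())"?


Input: "()()(((()))())()()(())"
Tracking depth:
  Position 0 '(': depth becomes 1
  Position 1 ')': depth becomes 0
  Position 2 '(': depth becomes 1
  Position 3 ')': depth becomes 0
  Position 4 '(': depth becomes 1
  Position 5 '(': depth becomes 2
  Position 6 '(': depth becomes 3
  Position 7 '(': depth becomes 4
  Position 8 ')': depth becomes 3
  Position 9 ')': depth becomes 2
  Position 10 ')': depth becomes 1
  Position 11 '(': depth becomes 2
  Position 12 ')': depth becomes 1
  Position 13 ')': depth becomes 0
  Position 14 '(': depth becomes 1
  Position 15 ')': depth becomes 0
  Position 16 '(': depth becomes 1
  Position 17 ')': depth becomes 0
  Position 18 '(': depth becomes 1
  Position 19 '(': depth becomes 2
  Position 20 ')': depth becomes 1
  Position 21 ')': depth becomes 0
Maximum depth reached: 4

4


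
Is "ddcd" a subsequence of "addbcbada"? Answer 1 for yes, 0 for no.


Check if "ddcd" is a subsequence of "addbcbada"
Greedy scan:
  Position 0 ('a'): no match needed
  Position 1 ('d'): matches sub[0] = 'd'
  Position 2 ('d'): matches sub[1] = 'd'
  Position 3 ('b'): no match needed
  Position 4 ('c'): matches sub[2] = 'c'
  Position 5 ('b'): no match needed
  Position 6 ('a'): no match needed
  Position 7 ('d'): matches sub[3] = 'd'
  Position 8 ('a'): no match needed
All 4 characters matched => is a subsequence

1


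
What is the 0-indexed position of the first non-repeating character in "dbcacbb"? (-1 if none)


Input: dbcacbb
Character frequencies:
  'a': 1
  'b': 3
  'c': 2
  'd': 1
Scanning left to right for freq == 1:
  Position 0 ('d'): unique! => answer = 0

0


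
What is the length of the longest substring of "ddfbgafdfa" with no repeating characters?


Input: "ddfbgafdfa"
Sliding window (track last position of each char):
  Position 0 ('d'): window [0,0] length 1 -- new best
  Position 1 ('d'): repeat (last at 0), move window start to 1
  Position 1 ('d'): window [1,1] length 1
  Position 2 ('f'): window [1,2] length 2 -- new best
  Position 3 ('b'): window [1,3] length 3 -- new best
  Position 4 ('g'): window [1,4] length 4 -- new best
  Position 5 ('a'): window [1,5] length 5 -- new best
  Position 6 ('f'): repeat (last at 2), move window start to 3
  Position 6 ('f'): window [3,6] length 4
  Position 7 ('d'): window [3,7] length 5
  Position 8 ('f'): repeat (last at 6), move window start to 7
  Position 8 ('f'): window [7,8] length 2
  Position 9 ('a'): window [7,9] length 3
Longest substring with no repeats: "dfbga" with length 5

5


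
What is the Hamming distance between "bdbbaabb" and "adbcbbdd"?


Comparing "bdbbaabb" and "adbcbbdd" position by position:
  Position 0: 'b' vs 'a' => differ
  Position 1: 'd' vs 'd' => same
  Position 2: 'b' vs 'b' => same
  Position 3: 'b' vs 'c' => differ
  Position 4: 'a' vs 'b' => differ
  Position 5: 'a' vs 'b' => differ
  Position 6: 'b' vs 'd' => differ
  Position 7: 'b' vs 'd' => differ
Total differences (Hamming distance): 6

6


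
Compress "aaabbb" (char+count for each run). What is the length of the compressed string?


Input: aaabbb
Runs:
  'a' x 3 => "a3"
  'b' x 3 => "b3"
Compressed: "a3b3"
Compressed length: 4

4


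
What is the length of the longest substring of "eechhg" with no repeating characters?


Input: "eechhg"
Sliding window (track last position of each char):
  Position 0 ('e'): window [0,0] length 1 -- new best
  Position 1 ('e'): repeat (last at 0), move window start to 1
  Position 1 ('e'): window [1,1] length 1
  Position 2 ('c'): window [1,2] length 2 -- new best
  Position 3 ('h'): window [1,3] length 3 -- new best
  Position 4 ('h'): repeat (last at 3), move window start to 4
  Position 4 ('h'): window [4,4] length 1
  Position 5 ('g'): window [4,5] length 2
Longest substring with no repeats: "ech" with length 3

3


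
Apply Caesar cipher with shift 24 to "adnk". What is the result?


Caesar cipher: shift "adnk" by 24
  'a' (pos 0) + 24 = pos 24 = 'y'
  'd' (pos 3) + 24 = pos 1 = 'b'
  'n' (pos 13) + 24 = pos 11 = 'l'
  'k' (pos 10) + 24 = pos 8 = 'i'
Result: ybli

ybli


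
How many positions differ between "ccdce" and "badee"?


Comparing "ccdce" and "badee" position by position:
  Position 0: 'c' vs 'b' => DIFFER
  Position 1: 'c' vs 'a' => DIFFER
  Position 2: 'd' vs 'd' => same
  Position 3: 'c' vs 'e' => DIFFER
  Position 4: 'e' vs 'e' => same
Positions that differ: 3

3


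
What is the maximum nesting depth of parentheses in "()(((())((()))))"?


Input: "()(((())((()))))"
Tracking depth:
  Position 0 '(': depth becomes 1
  Position 1 ')': depth becomes 0
  Position 2 '(': depth becomes 1
  Position 3 '(': depth becomes 2
  Position 4 '(': depth becomes 3
  Position 5 '(': depth becomes 4
  Position 6 ')': depth becomes 3
  Position 7 ')': depth becomes 2
  Position 8 '(': depth becomes 3
  Position 9 '(': depth becomes 4
  Position 10 '(': depth becomes 5
  Position 11 ')': depth becomes 4
  Position 12 ')': depth becomes 3
  Position 13 ')': depth becomes 2
  Position 14 ')': depth becomes 1
  Position 15 ')': depth becomes 0
Maximum depth reached: 5

5


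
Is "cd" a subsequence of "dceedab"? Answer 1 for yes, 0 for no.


Check if "cd" is a subsequence of "dceedab"
Greedy scan:
  Position 0 ('d'): no match needed
  Position 1 ('c'): matches sub[0] = 'c'
  Position 2 ('e'): no match needed
  Position 3 ('e'): no match needed
  Position 4 ('d'): matches sub[1] = 'd'
  Position 5 ('a'): no match needed
  Position 6 ('b'): no match needed
All 2 characters matched => is a subsequence

1


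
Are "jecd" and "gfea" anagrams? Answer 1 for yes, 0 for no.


Strings: "jecd", "gfea"
Sorted first:  cdej
Sorted second: aefg
Differ at position 0: 'c' vs 'a' => not anagrams

0


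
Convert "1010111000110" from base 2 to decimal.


Input: "1010111000110" in base 2
Positional expansion:
  Digit '1' (value 1) x 2^12 = 4096
  Digit '0' (value 0) x 2^11 = 0
  Digit '1' (value 1) x 2^10 = 1024
  Digit '0' (value 0) x 2^9 = 0
  Digit '1' (value 1) x 2^8 = 256
  Digit '1' (value 1) x 2^7 = 128
  Digit '1' (value 1) x 2^6 = 64
  Digit '0' (value 0) x 2^5 = 0
  Digit '0' (value 0) x 2^4 = 0
  Digit '0' (value 0) x 2^3 = 0
  Digit '1' (value 1) x 2^2 = 4
  Digit '1' (value 1) x 2^1 = 2
  Digit '0' (value 0) x 2^0 = 0
Sum = 5574

5574


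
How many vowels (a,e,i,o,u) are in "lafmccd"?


Input: lafmccd
Checking each character:
  'l' at position 0: consonant
  'a' at position 1: vowel (running total: 1)
  'f' at position 2: consonant
  'm' at position 3: consonant
  'c' at position 4: consonant
  'c' at position 5: consonant
  'd' at position 6: consonant
Total vowels: 1

1


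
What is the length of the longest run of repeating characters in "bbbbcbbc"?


Input: "bbbbcbbc"
Scanning for longest run:
  Position 1 ('b'): continues run of 'b', length=2
  Position 2 ('b'): continues run of 'b', length=3
  Position 3 ('b'): continues run of 'b', length=4
  Position 4 ('c'): new char, reset run to 1
  Position 5 ('b'): new char, reset run to 1
  Position 6 ('b'): continues run of 'b', length=2
  Position 7 ('c'): new char, reset run to 1
Longest run: 'b' with length 4

4


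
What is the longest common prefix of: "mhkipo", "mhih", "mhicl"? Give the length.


Words: mhkipo, mhih, mhicl
  Position 0: all 'm' => match
  Position 1: all 'h' => match
  Position 2: ('k', 'i', 'i') => mismatch, stop
LCP = "mh" (length 2)

2


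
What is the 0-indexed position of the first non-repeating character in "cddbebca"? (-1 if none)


Input: cddbebca
Character frequencies:
  'a': 1
  'b': 2
  'c': 2
  'd': 2
  'e': 1
Scanning left to right for freq == 1:
  Position 0 ('c'): freq=2, skip
  Position 1 ('d'): freq=2, skip
  Position 2 ('d'): freq=2, skip
  Position 3 ('b'): freq=2, skip
  Position 4 ('e'): unique! => answer = 4

4


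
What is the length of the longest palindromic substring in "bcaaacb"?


Input: "bcaaacb"
Checking substrings for palindromes:
  [0:7] "bcaaacb" (len 7) => palindrome
  [1:6] "caaac" (len 5) => palindrome
  [2:5] "aaa" (len 3) => palindrome
  [2:4] "aa" (len 2) => palindrome
  [3:5] "aa" (len 2) => palindrome
Longest palindromic substring: "bcaaacb" with length 7

7


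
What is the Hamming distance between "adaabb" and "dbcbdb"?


Comparing "adaabb" and "dbcbdb" position by position:
  Position 0: 'a' vs 'd' => differ
  Position 1: 'd' vs 'b' => differ
  Position 2: 'a' vs 'c' => differ
  Position 3: 'a' vs 'b' => differ
  Position 4: 'b' vs 'd' => differ
  Position 5: 'b' vs 'b' => same
Total differences (Hamming distance): 5

5


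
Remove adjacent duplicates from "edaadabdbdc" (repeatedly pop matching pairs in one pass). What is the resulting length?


Input: edaadabdbdc
Stack-based adjacent duplicate removal:
  Read 'e': push. Stack: e
  Read 'd': push. Stack: ed
  Read 'a': push. Stack: eda
  Read 'a': matches stack top 'a' => pop. Stack: ed
  Read 'd': matches stack top 'd' => pop. Stack: e
  Read 'a': push. Stack: ea
  Read 'b': push. Stack: eab
  Read 'd': push. Stack: eabd
  Read 'b': push. Stack: eabdb
  Read 'd': push. Stack: eabdbd
  Read 'c': push. Stack: eabdbdc
Final stack: "eabdbdc" (length 7)

7


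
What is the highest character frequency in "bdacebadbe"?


Input: bdacebadbe
Character counts:
  'a': 2
  'b': 3
  'c': 1
  'd': 2
  'e': 2
Maximum frequency: 3

3


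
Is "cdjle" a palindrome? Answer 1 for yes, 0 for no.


Input: cdjle
Reversed: eljdc
  Compare pos 0 ('c') with pos 4 ('e'): MISMATCH
  Compare pos 1 ('d') with pos 3 ('l'): MISMATCH
Result: not a palindrome

0


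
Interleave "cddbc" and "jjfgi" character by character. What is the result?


Interleaving "cddbc" and "jjfgi":
  Position 0: 'c' from first, 'j' from second => "cj"
  Position 1: 'd' from first, 'j' from second => "dj"
  Position 2: 'd' from first, 'f' from second => "df"
  Position 3: 'b' from first, 'g' from second => "bg"
  Position 4: 'c' from first, 'i' from second => "ci"
Result: cjdjdfbgci

cjdjdfbgci


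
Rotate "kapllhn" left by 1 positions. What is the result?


Input: "kapllhn", rotate left by 1
First 1 characters: "k"
Remaining characters: "apllhn"
Concatenate remaining + first: "apllhn" + "k" = "apllhnk"

apllhnk


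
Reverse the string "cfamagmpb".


Input: cfamagmpb
Reading characters right to left:
  Position 8: 'b'
  Position 7: 'p'
  Position 6: 'm'
  Position 5: 'g'
  Position 4: 'a'
  Position 3: 'm'
  Position 2: 'a'
  Position 1: 'f'
  Position 0: 'c'
Reversed: bpmgamafc

bpmgamafc


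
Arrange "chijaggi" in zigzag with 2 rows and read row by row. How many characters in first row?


Zigzag "chijaggi" into 2 rows:
Placing characters:
  'c' => row 0
  'h' => row 1
  'i' => row 0
  'j' => row 1
  'a' => row 0
  'g' => row 1
  'g' => row 0
  'i' => row 1
Rows:
  Row 0: "ciag"
  Row 1: "hjgi"
First row length: 4

4


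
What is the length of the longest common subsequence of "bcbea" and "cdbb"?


LCS of "bcbea" and "cdbb"
DP table:
           c    d    b    b
      0    0    0    0    0
  b   0    0    0    1    1
  c   0    1    1    1    1
  b   0    1    1    2    2
  e   0    1    1    2    2
  a   0    1    1    2    2
LCS length = dp[5][4] = 2

2


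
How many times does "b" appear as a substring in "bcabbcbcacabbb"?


Searching for "b" in "bcabbcbcacabbb"
Scanning each position:
  Position 0: "b" => MATCH
  Position 1: "c" => no
  Position 2: "a" => no
  Position 3: "b" => MATCH
  Position 4: "b" => MATCH
  Position 5: "c" => no
  Position 6: "b" => MATCH
  Position 7: "c" => no
  Position 8: "a" => no
  Position 9: "c" => no
  Position 10: "a" => no
  Position 11: "b" => MATCH
  Position 12: "b" => MATCH
  Position 13: "b" => MATCH
Total occurrences: 7

7


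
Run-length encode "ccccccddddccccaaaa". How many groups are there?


Input: ccccccddddccccaaaa
Scanning for consecutive runs:
  Group 1: 'c' x 6 (positions 0-5)
  Group 2: 'd' x 4 (positions 6-9)
  Group 3: 'c' x 4 (positions 10-13)
  Group 4: 'a' x 4 (positions 14-17)
Total groups: 4

4


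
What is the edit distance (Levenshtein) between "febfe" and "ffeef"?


Computing edit distance: "febfe" -> "ffeef"
DP table:
           f    f    e    e    f
      0    1    2    3    4    5
  f   1    0    1    2    3    4
  e   2    1    1    1    2    3
  b   3    2    2    2    2    3
  f   4    3    2    3    3    2
  e   5    4    3    2    3    3
Edit distance = dp[5][5] = 3

3


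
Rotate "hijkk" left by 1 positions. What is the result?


Input: "hijkk", rotate left by 1
First 1 characters: "h"
Remaining characters: "ijkk"
Concatenate remaining + first: "ijkk" + "h" = "ijkkh"

ijkkh


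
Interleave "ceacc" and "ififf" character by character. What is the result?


Interleaving "ceacc" and "ififf":
  Position 0: 'c' from first, 'i' from second => "ci"
  Position 1: 'e' from first, 'f' from second => "ef"
  Position 2: 'a' from first, 'i' from second => "ai"
  Position 3: 'c' from first, 'f' from second => "cf"
  Position 4: 'c' from first, 'f' from second => "cf"
Result: ciefaicfcf

ciefaicfcf


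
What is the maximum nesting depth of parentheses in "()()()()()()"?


Input: "()()()()()()"
Tracking depth:
  Position 0 '(': depth becomes 1
  Position 1 ')': depth becomes 0
  Position 2 '(': depth becomes 1
  Position 3 ')': depth becomes 0
  Position 4 '(': depth becomes 1
  Position 5 ')': depth becomes 0
  Position 6 '(': depth becomes 1
  Position 7 ')': depth becomes 0
  Position 8 '(': depth becomes 1
  Position 9 ')': depth becomes 0
  Position 10 '(': depth becomes 1
  Position 11 ')': depth becomes 0
Maximum depth reached: 1

1


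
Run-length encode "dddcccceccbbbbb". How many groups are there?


Input: dddcccceccbbbbb
Scanning for consecutive runs:
  Group 1: 'd' x 3 (positions 0-2)
  Group 2: 'c' x 4 (positions 3-6)
  Group 3: 'e' x 1 (positions 7-7)
  Group 4: 'c' x 2 (positions 8-9)
  Group 5: 'b' x 5 (positions 10-14)
Total groups: 5

5


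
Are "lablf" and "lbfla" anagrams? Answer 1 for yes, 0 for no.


Strings: "lablf", "lbfla"
Sorted first:  abfll
Sorted second: abfll
Sorted forms match => anagrams

1


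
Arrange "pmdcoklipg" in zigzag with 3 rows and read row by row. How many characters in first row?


Zigzag "pmdcoklipg" into 3 rows:
Placing characters:
  'p' => row 0
  'm' => row 1
  'd' => row 2
  'c' => row 1
  'o' => row 0
  'k' => row 1
  'l' => row 2
  'i' => row 1
  'p' => row 0
  'g' => row 1
Rows:
  Row 0: "pop"
  Row 1: "mckig"
  Row 2: "dl"
First row length: 3

3


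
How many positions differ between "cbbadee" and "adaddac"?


Comparing "cbbadee" and "adaddac" position by position:
  Position 0: 'c' vs 'a' => DIFFER
  Position 1: 'b' vs 'd' => DIFFER
  Position 2: 'b' vs 'a' => DIFFER
  Position 3: 'a' vs 'd' => DIFFER
  Position 4: 'd' vs 'd' => same
  Position 5: 'e' vs 'a' => DIFFER
  Position 6: 'e' vs 'c' => DIFFER
Positions that differ: 6

6


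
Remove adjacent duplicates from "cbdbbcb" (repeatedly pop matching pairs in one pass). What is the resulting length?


Input: cbdbbcb
Stack-based adjacent duplicate removal:
  Read 'c': push. Stack: c
  Read 'b': push. Stack: cb
  Read 'd': push. Stack: cbd
  Read 'b': push. Stack: cbdb
  Read 'b': matches stack top 'b' => pop. Stack: cbd
  Read 'c': push. Stack: cbdc
  Read 'b': push. Stack: cbdcb
Final stack: "cbdcb" (length 5)

5


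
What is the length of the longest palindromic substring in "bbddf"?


Input: "bbddf"
Checking substrings for palindromes:
  [0:2] "bb" (len 2) => palindrome
  [2:4] "dd" (len 2) => palindrome
Longest palindromic substring: "bb" with length 2

2


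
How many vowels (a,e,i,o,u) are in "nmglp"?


Input: nmglp
Checking each character:
  'n' at position 0: consonant
  'm' at position 1: consonant
  'g' at position 2: consonant
  'l' at position 3: consonant
  'p' at position 4: consonant
Total vowels: 0

0


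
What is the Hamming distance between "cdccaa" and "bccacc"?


Comparing "cdccaa" and "bccacc" position by position:
  Position 0: 'c' vs 'b' => differ
  Position 1: 'd' vs 'c' => differ
  Position 2: 'c' vs 'c' => same
  Position 3: 'c' vs 'a' => differ
  Position 4: 'a' vs 'c' => differ
  Position 5: 'a' vs 'c' => differ
Total differences (Hamming distance): 5

5


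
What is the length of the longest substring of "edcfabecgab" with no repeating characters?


Input: "edcfabecgab"
Sliding window (track last position of each char):
  Position 0 ('e'): window [0,0] length 1 -- new best
  Position 1 ('d'): window [0,1] length 2 -- new best
  Position 2 ('c'): window [0,2] length 3 -- new best
  Position 3 ('f'): window [0,3] length 4 -- new best
  Position 4 ('a'): window [0,4] length 5 -- new best
  Position 5 ('b'): window [0,5] length 6 -- new best
  Position 6 ('e'): repeat (last at 0), move window start to 1
  Position 6 ('e'): window [1,6] length 6
  Position 7 ('c'): repeat (last at 2), move window start to 3
  Position 7 ('c'): window [3,7] length 5
  Position 8 ('g'): window [3,8] length 6
  Position 9 ('a'): repeat (last at 4), move window start to 5
  Position 9 ('a'): window [5,9] length 5
  Position 10 ('b'): repeat (last at 5), move window start to 6
  Position 10 ('b'): window [6,10] length 5
Longest substring with no repeats: "edcfab" with length 6

6
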